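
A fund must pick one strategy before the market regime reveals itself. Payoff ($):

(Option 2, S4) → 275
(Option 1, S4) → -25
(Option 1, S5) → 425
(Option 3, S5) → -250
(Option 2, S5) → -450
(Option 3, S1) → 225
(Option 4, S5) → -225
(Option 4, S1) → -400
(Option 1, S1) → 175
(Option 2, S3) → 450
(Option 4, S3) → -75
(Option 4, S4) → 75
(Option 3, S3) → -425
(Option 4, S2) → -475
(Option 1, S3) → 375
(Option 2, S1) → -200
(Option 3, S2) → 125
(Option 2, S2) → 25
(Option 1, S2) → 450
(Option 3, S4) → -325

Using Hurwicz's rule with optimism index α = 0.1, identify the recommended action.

Option 1: 0.1·450 + 0.9·(-25) = 22.5
Option 2: 0.1·450 + 0.9·(-450) = -360
Option 3: 0.1·225 + 0.9·(-425) = -360
Option 4: 0.1·75 + 0.9·(-475) = -420
Highest Hurwicz score = 22.5 → Option 1.

Option 1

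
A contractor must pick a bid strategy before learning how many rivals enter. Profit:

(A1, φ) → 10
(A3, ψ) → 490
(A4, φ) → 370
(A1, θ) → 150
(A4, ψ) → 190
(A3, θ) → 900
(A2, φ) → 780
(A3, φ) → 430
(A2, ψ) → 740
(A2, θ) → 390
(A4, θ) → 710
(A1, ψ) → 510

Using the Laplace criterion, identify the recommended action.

Row averages: A1=670/3, A2=1910/3, A3=1820/3, A4=1270/3
Highest average = 1910/3 → A2.

A2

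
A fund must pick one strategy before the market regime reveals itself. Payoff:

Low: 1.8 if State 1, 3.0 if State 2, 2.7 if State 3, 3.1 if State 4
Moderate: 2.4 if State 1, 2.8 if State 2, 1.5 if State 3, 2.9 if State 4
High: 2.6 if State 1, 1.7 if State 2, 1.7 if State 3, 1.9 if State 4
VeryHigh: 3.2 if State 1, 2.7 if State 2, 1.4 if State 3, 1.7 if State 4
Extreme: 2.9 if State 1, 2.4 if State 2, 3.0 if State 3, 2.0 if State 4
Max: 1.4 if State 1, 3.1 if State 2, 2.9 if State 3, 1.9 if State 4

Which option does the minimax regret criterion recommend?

Column bests: State 1=3.2, State 2=3.1, State 3=3.0, State 4=3.1.
Low regrets: 1.4, 0.1, 0.3, 0.0 → max 1.4
Moderate regrets: 0.8, 0.3, 1.5, 0.2 → max 1.5
High regrets: 0.6, 1.4, 1.3, 1.2 → max 1.4
VeryHigh regrets: 0.0, 0.4, 1.6, 1.4 → max 1.6
Extreme regrets: 0.3, 0.7, 0.0, 1.1 → max 1.1
Max regrets: 1.8, 0.0, 0.1, 1.2 → max 1.8
Smallest max regret = 1.1 → Extreme.

Extreme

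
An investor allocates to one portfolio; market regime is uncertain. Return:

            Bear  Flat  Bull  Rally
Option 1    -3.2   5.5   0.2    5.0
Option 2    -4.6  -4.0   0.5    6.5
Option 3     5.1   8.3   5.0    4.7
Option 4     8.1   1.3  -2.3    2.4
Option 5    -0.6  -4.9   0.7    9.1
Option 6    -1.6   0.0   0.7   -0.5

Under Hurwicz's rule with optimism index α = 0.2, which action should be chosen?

Option 3

Option 1: 0.2·5.5 + 0.8·(-3.2) = -1.46
Option 2: 0.2·6.5 + 0.8·(-4.6) = -2.38
Option 3: 0.2·8.3 + 0.8·4.7 = 5.42
Option 4: 0.2·8.1 + 0.8·(-2.3) = -0.22
Option 5: 0.2·9.1 + 0.8·(-4.9) = -2.1
Option 6: 0.2·0.7 + 0.8·(-1.6) = -1.14
Highest Hurwicz score = 5.42 → Option 3.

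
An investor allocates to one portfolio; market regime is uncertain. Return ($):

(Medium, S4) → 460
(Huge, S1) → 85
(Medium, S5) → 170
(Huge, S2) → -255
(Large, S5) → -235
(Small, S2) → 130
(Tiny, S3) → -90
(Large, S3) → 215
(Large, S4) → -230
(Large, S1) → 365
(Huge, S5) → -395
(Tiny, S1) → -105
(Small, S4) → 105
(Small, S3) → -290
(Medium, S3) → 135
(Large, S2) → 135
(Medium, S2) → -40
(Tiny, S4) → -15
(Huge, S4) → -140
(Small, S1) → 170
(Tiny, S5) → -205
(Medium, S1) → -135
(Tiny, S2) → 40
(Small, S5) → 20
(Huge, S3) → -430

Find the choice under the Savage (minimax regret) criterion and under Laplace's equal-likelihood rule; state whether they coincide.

minimax regret → Tiny; laplace → Medium (disagree)

Column bests: S1=365, S2=135, S3=215, S4=460, S5=170.
Tiny regrets: 470, 95, 305, 475, 375 → max 475
Small regrets: 195, 5, 505, 355, 150 → max 505
Medium regrets: 500, 175, 80, 0, 0 → max 500
Large regrets: 0, 0, 0, 690, 405 → max 690
Huge regrets: 280, 390, 645, 600, 565 → max 645
Smallest max regret = 475 → Tiny.
Row averages: Tiny=-75, Small=27, Medium=118, Large=50, Huge=-227
Highest average = 118 → Medium.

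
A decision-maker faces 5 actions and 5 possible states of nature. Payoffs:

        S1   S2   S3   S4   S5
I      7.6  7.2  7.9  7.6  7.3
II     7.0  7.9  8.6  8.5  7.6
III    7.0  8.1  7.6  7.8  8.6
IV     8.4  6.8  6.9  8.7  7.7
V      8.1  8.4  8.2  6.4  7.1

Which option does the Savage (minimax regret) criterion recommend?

Column bests: S1=8.4, S2=8.4, S3=8.6, S4=8.7, S5=8.6.
I regrets: 0.8, 1.2, 0.7, 1.1, 1.3 → max 1.3
II regrets: 1.4, 0.5, 0.0, 0.2, 1.0 → max 1.4
III regrets: 1.4, 0.3, 1.0, 0.9, 0.0 → max 1.4
IV regrets: 0.0, 1.6, 1.7, 0.0, 0.9 → max 1.7
V regrets: 0.3, 0.0, 0.4, 2.3, 1.5 → max 2.3
Smallest max regret = 1.3 → I.

I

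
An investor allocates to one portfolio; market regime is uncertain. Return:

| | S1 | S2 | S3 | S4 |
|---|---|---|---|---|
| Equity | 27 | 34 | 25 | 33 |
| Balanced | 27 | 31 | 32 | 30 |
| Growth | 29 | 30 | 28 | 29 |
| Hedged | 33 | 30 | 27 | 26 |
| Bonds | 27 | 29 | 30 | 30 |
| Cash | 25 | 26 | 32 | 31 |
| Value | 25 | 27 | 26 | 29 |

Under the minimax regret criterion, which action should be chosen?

Growth

Column bests: S1=33, S2=34, S3=32, S4=33.
Equity regrets: 6, 0, 7, 0 → max 7
Balanced regrets: 6, 3, 0, 3 → max 6
Growth regrets: 4, 4, 4, 4 → max 4
Hedged regrets: 0, 4, 5, 7 → max 7
Bonds regrets: 6, 5, 2, 3 → max 6
Cash regrets: 8, 8, 0, 2 → max 8
Value regrets: 8, 7, 6, 4 → max 8
Smallest max regret = 4 → Growth.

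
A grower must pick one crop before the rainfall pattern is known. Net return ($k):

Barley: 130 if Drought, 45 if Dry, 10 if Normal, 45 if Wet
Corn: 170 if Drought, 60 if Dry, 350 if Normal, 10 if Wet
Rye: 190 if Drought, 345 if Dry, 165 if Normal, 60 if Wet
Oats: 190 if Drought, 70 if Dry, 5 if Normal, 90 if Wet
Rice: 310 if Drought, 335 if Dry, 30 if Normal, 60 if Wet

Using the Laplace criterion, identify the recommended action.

Rye

Row averages: Barley=57.5, Corn=147.5, Rye=190, Oats=88.75, Rice=183.75
Highest average = 190 → Rye.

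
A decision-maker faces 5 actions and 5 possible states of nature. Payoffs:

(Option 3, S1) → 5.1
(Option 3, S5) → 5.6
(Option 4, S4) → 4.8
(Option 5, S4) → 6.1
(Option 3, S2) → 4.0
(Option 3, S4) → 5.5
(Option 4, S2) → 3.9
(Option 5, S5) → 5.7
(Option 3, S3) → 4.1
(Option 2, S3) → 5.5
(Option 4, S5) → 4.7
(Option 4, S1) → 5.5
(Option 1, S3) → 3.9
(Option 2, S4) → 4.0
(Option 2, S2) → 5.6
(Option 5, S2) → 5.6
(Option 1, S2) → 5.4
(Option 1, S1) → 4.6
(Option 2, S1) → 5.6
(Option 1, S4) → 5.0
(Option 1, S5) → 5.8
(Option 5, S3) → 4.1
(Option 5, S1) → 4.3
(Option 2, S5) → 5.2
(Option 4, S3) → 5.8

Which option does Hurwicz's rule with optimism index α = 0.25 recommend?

Option 5

Option 1: 0.25·5.8 + 0.75·3.9 = 4.375
Option 2: 0.25·5.6 + 0.75·4.0 = 4.4
Option 3: 0.25·5.6 + 0.75·4.0 = 4.4
Option 4: 0.25·5.8 + 0.75·3.9 = 4.375
Option 5: 0.25·6.1 + 0.75·4.1 = 4.6
Highest Hurwicz score = 4.6 → Option 5.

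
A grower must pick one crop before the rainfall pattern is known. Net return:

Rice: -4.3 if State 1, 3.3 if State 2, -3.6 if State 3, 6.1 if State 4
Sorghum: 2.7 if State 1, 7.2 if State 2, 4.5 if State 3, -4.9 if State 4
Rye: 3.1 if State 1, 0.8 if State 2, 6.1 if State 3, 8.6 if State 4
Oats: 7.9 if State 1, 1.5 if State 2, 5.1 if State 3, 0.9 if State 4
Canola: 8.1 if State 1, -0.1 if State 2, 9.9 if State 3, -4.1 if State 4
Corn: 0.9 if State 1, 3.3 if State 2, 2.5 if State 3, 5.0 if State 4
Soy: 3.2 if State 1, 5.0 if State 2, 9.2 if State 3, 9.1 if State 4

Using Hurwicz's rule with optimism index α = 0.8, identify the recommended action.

Soy

Rice: 0.8·6.1 + 0.2·(-4.3) = 4.02
Sorghum: 0.8·7.2 + 0.2·(-4.9) = 4.78
Rye: 0.8·8.6 + 0.2·0.8 = 7.04
Oats: 0.8·7.9 + 0.2·0.9 = 6.5
Canola: 0.8·9.9 + 0.2·(-4.1) = 7.1
Corn: 0.8·5.0 + 0.2·0.9 = 4.18
Soy: 0.8·9.2 + 0.2·3.2 = 8
Highest Hurwicz score = 8 → Soy.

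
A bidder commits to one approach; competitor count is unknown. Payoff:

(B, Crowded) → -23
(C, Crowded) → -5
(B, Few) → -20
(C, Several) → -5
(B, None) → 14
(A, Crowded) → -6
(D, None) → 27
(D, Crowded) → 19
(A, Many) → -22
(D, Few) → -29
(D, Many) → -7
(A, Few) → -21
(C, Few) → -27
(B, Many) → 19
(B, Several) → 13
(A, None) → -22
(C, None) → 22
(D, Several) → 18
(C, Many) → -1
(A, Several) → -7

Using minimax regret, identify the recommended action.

Column bests: None=27, Few=-20, Several=18, Many=19, Crowded=19.
A regrets: 49, 1, 25, 41, 25 → max 49
B regrets: 13, 0, 5, 0, 42 → max 42
C regrets: 5, 7, 23, 20, 24 → max 24
D regrets: 0, 9, 0, 26, 0 → max 26
Smallest max regret = 24 → C.

C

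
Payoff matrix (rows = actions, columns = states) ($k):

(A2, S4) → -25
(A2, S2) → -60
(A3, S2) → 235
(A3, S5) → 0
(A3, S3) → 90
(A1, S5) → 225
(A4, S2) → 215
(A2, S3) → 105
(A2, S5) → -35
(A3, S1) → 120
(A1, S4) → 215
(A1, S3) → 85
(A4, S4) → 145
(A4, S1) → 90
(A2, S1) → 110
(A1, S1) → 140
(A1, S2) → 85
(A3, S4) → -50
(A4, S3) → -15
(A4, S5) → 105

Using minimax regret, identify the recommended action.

A4

Column bests: S1=140, S2=235, S3=105, S4=215, S5=225.
A1 regrets: 0, 150, 20, 0, 0 → max 150
A2 regrets: 30, 295, 0, 240, 260 → max 295
A3 regrets: 20, 0, 15, 265, 225 → max 265
A4 regrets: 50, 20, 120, 70, 120 → max 120
Smallest max regret = 120 → A4.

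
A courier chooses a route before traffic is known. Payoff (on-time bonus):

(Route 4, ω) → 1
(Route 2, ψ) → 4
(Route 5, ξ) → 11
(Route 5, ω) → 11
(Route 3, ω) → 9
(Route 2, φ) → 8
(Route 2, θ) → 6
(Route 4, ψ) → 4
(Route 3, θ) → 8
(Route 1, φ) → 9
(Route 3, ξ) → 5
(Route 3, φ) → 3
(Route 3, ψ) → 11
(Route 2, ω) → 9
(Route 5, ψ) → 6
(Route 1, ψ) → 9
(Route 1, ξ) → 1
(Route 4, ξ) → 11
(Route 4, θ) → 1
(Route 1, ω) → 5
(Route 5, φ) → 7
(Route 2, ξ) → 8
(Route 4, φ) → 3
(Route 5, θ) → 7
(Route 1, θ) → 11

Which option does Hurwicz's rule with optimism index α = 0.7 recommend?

Route 5

Route 1: 0.7·11 + 0.3·1 = 8
Route 2: 0.7·9 + 0.3·4 = 7.5
Route 3: 0.7·11 + 0.3·3 = 8.6
Route 4: 0.7·11 + 0.3·1 = 8
Route 5: 0.7·11 + 0.3·6 = 9.5
Highest Hurwicz score = 9.5 → Route 5.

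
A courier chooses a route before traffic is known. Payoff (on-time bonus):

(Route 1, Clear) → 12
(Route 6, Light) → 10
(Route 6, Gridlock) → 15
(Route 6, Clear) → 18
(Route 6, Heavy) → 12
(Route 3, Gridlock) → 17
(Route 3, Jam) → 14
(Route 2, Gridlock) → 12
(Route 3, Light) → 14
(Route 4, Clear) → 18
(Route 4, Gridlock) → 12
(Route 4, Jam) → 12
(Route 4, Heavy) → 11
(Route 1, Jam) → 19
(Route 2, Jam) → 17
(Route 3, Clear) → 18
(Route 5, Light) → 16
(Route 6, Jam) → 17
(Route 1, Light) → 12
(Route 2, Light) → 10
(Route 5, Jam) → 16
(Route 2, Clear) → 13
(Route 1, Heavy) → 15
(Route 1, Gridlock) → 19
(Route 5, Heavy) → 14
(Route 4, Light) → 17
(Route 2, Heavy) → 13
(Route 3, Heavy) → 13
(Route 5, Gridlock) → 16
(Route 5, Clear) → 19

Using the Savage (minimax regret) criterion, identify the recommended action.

Column bests: Clear=19, Light=17, Heavy=15, Jam=19, Gridlock=19.
Route 1 regrets: 7, 5, 0, 0, 0 → max 7
Route 2 regrets: 6, 7, 2, 2, 7 → max 7
Route 3 regrets: 1, 3, 2, 5, 2 → max 5
Route 4 regrets: 1, 0, 4, 7, 7 → max 7
Route 5 regrets: 0, 1, 1, 3, 3 → max 3
Route 6 regrets: 1, 7, 3, 2, 4 → max 7
Smallest max regret = 3 → Route 5.

Route 5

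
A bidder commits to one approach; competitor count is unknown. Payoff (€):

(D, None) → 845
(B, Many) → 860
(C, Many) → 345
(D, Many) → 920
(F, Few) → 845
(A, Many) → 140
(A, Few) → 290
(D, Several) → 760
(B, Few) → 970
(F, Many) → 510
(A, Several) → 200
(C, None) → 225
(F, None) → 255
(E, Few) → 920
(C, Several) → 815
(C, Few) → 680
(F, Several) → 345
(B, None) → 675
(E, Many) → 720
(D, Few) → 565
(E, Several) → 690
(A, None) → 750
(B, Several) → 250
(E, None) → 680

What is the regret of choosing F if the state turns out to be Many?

Best payoff under Many is 920.
Regret = 920 − 510 = 410.

410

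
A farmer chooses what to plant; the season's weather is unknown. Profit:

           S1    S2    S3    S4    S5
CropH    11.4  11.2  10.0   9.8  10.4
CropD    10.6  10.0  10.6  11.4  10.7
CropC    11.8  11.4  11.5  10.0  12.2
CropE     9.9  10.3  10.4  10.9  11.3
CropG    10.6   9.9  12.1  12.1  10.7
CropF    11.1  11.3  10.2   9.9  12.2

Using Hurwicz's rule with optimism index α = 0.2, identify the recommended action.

CropC

CropH: 0.2·11.4 + 0.8·9.8 = 10.12
CropD: 0.2·11.4 + 0.8·10.0 = 10.28
CropC: 0.2·12.2 + 0.8·10.0 = 10.44
CropE: 0.2·11.3 + 0.8·9.9 = 10.18
CropG: 0.2·12.1 + 0.8·9.9 = 10.34
CropF: 0.2·12.2 + 0.8·9.9 = 10.36
Highest Hurwicz score = 10.44 → CropC.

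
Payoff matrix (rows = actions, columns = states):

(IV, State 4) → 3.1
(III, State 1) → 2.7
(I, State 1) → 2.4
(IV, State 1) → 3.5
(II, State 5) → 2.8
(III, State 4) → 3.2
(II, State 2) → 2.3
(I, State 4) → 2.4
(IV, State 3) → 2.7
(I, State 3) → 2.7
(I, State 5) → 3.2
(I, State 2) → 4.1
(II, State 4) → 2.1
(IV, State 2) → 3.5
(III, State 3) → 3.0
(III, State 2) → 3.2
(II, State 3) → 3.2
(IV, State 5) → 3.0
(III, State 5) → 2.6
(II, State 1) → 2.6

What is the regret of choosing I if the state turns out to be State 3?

Best payoff under State 3 is 3.2.
Regret = 3.2 − 2.7 = 0.5.

0.5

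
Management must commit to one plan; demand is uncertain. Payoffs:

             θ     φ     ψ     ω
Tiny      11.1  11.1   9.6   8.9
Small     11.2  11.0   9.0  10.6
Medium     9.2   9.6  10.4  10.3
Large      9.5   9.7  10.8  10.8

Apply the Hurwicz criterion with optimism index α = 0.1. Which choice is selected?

Large

Tiny: 0.1·11.1 + 0.9·8.9 = 9.12
Small: 0.1·11.2 + 0.9·9.0 = 9.22
Medium: 0.1·10.4 + 0.9·9.2 = 9.32
Large: 0.1·10.8 + 0.9·9.5 = 9.63
Highest Hurwicz score = 9.63 → Large.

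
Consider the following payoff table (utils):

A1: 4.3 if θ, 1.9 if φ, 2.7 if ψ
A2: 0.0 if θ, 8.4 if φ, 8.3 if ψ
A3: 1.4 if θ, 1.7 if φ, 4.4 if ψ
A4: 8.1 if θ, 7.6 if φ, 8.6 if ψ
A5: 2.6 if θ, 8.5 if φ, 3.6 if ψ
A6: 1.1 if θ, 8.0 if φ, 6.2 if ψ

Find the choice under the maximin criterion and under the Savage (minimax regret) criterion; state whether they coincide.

Row minima: A1=1.9, A2=0.0, A3=1.4, A4=7.6, A5=2.6, A6=1.1
Best worst-case = 7.6 → A4.
Column bests: θ=8.1, φ=8.5, ψ=8.6.
A1 regrets: 3.8, 6.6, 5.9 → max 6.6
A2 regrets: 8.1, 0.1, 0.3 → max 8.1
A3 regrets: 6.7, 6.8, 4.2 → max 6.8
A4 regrets: 0.0, 0.9, 0.0 → max 0.9
A5 regrets: 5.5, 0.0, 5.0 → max 5.5
A6 regrets: 7.0, 0.5, 2.4 → max 7.0
Smallest max regret = 0.9 → A4.

maximin → A4; minimax regret → A4 (agree)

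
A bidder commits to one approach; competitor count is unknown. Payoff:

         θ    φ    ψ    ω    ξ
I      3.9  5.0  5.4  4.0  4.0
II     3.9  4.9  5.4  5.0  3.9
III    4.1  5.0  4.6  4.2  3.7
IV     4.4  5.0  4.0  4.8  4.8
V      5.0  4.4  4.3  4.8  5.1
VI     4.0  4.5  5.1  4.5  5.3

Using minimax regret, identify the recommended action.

VI

Column bests: θ=5.0, φ=5.0, ψ=5.4, ω=5.0, ξ=5.3.
I regrets: 1.1, 0.0, 0.0, 1.0, 1.3 → max 1.3
II regrets: 1.1, 0.1, 0.0, 0.0, 1.4 → max 1.4
III regrets: 0.9, 0.0, 0.8, 0.8, 1.6 → max 1.6
IV regrets: 0.6, 0.0, 1.4, 0.2, 0.5 → max 1.4
V regrets: 0.0, 0.6, 1.1, 0.2, 0.2 → max 1.1
VI regrets: 1.0, 0.5, 0.3, 0.5, 0.0 → max 1.0
Smallest max regret = 1.0 → VI.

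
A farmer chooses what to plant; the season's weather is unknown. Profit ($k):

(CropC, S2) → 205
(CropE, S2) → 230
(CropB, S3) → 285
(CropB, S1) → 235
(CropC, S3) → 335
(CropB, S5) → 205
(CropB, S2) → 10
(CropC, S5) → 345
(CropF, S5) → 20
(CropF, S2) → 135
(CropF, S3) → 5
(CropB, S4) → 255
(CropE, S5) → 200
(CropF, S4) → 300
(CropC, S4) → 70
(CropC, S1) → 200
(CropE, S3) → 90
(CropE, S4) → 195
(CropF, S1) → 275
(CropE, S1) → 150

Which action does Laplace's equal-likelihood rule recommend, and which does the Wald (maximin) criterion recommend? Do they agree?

laplace → CropC; maximin → CropE (disagree)

Row averages: CropE=173, CropF=147, CropB=198, CropC=231
Highest average = 231 → CropC.
Row minima: CropE=90, CropF=5, CropB=10, CropC=70
Best worst-case = 90 → CropE.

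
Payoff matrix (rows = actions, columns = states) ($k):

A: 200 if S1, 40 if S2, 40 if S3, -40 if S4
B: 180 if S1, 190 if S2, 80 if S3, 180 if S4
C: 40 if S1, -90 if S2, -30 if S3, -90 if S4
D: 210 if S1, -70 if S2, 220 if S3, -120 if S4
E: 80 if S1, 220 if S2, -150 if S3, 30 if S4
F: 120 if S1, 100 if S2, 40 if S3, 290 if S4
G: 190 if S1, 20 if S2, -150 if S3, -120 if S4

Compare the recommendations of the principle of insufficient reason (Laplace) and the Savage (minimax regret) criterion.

laplace → B; minimax regret → B (agree)

Row averages: A=60, B=157.5, C=-42.5, D=60, E=45, F=137.5, G=-15
Highest average = 157.5 → B.
Column bests: S1=210, S2=220, S3=220, S4=290.
A regrets: 10, 180, 180, 330 → max 330
B regrets: 30, 30, 140, 110 → max 140
C regrets: 170, 310, 250, 380 → max 380
D regrets: 0, 290, 0, 410 → max 410
E regrets: 130, 0, 370, 260 → max 370
F regrets: 90, 120, 180, 0 → max 180
G regrets: 20, 200, 370, 410 → max 410
Smallest max regret = 140 → B.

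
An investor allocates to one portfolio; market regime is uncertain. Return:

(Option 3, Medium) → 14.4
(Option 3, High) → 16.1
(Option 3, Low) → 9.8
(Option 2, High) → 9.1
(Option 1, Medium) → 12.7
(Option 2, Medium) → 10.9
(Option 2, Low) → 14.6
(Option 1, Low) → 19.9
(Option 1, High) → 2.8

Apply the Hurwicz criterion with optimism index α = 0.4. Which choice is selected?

Option 1: 0.4·19.9 + 0.6·2.8 = 9.64
Option 2: 0.4·14.6 + 0.6·9.1 = 11.3
Option 3: 0.4·16.1 + 0.6·9.8 = 12.32
Highest Hurwicz score = 12.32 → Option 3.

Option 3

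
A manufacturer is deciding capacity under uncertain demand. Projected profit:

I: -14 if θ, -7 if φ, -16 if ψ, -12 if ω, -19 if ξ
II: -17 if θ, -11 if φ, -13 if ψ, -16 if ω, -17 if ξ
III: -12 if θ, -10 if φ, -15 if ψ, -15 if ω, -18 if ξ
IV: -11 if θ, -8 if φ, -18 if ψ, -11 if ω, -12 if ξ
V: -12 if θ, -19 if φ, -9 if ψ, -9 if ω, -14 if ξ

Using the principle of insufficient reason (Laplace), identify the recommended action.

Row averages: I=-13.6, II=-14.8, III=-14, IV=-12, V=-12.6
Highest average = -12 → IV.

IV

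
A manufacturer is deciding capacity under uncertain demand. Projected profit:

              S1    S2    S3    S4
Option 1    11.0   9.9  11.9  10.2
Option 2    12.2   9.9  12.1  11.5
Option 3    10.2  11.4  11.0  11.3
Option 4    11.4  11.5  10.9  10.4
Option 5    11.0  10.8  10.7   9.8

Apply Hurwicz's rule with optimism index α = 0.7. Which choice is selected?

Option 1: 0.7·11.9 + 0.3·9.9 = 11.3
Option 2: 0.7·12.2 + 0.3·9.9 = 11.51
Option 3: 0.7·11.4 + 0.3·10.2 = 11.04
Option 4: 0.7·11.5 + 0.3·10.4 = 11.17
Option 5: 0.7·11.0 + 0.3·9.8 = 10.64
Highest Hurwicz score = 11.51 → Option 2.

Option 2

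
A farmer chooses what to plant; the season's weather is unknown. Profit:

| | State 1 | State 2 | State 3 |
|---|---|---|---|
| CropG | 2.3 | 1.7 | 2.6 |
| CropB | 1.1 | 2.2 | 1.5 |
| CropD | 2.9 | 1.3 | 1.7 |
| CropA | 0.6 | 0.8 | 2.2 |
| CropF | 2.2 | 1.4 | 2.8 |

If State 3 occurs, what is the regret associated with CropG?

Best payoff under State 3 is 2.8.
Regret = 2.8 − 2.6 = 0.2.

0.2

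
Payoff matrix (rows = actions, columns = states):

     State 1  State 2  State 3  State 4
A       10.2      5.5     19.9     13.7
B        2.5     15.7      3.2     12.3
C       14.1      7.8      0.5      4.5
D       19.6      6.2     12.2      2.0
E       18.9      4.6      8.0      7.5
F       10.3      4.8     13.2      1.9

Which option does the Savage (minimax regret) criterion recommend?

A

Column bests: State 1=19.6, State 2=15.7, State 3=19.9, State 4=13.7.
A regrets: 9.4, 10.2, 0.0, 0.0 → max 10.2
B regrets: 17.1, 0.0, 16.7, 1.4 → max 17.1
C regrets: 5.5, 7.9, 19.4, 9.2 → max 19.4
D regrets: 0.0, 9.5, 7.7, 11.7 → max 11.7
E regrets: 0.7, 11.1, 11.9, 6.2 → max 11.9
F regrets: 9.3, 10.9, 6.7, 11.8 → max 11.8
Smallest max regret = 10.2 → A.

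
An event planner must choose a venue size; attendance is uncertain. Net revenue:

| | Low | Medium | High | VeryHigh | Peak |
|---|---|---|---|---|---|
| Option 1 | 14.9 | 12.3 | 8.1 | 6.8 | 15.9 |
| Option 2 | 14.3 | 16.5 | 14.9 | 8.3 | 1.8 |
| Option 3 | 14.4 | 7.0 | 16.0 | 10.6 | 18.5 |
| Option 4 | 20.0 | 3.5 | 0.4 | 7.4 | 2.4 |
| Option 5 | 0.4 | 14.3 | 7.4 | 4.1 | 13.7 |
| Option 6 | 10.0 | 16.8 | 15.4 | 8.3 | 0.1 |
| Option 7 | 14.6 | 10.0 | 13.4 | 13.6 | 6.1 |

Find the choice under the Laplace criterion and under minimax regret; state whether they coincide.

Row averages: Option 1=11.6, Option 2=11.16, Option 3=13.3, Option 4=6.74, Option 5=7.98, Option 6=10.12, Option 7=11.54
Highest average = 13.3 → Option 3.
Column bests: Low=20.0, Medium=16.8, High=16.0, VeryHigh=13.6, Peak=18.5.
Option 1 regrets: 5.1, 4.5, 7.9, 6.8, 2.6 → max 7.9
Option 2 regrets: 5.7, 0.3, 1.1, 5.3, 16.7 → max 16.7
Option 3 regrets: 5.6, 9.8, 0.0, 3.0, 0.0 → max 9.8
Option 4 regrets: 0.0, 13.3, 15.6, 6.2, 16.1 → max 16.1
Option 5 regrets: 19.6, 2.5, 8.6, 9.5, 4.8 → max 19.6
Option 6 regrets: 10.0, 0.0, 0.6, 5.3, 18.4 → max 18.4
Option 7 regrets: 5.4, 6.8, 2.6, 0.0, 12.4 → max 12.4
Smallest max regret = 7.9 → Option 1.

laplace → Option 3; minimax regret → Option 1 (disagree)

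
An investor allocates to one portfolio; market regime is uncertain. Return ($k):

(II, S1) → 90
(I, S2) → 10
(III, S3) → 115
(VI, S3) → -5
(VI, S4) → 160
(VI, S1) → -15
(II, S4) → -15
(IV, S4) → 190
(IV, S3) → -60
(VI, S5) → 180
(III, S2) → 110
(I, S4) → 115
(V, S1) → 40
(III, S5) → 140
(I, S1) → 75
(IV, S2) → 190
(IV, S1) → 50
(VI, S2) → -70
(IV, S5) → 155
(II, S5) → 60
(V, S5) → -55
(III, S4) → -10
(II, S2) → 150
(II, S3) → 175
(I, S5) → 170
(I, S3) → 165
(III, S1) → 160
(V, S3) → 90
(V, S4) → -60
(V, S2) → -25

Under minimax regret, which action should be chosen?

Column bests: S1=160, S2=190, S3=175, S4=190, S5=180.
I regrets: 85, 180, 10, 75, 10 → max 180
II regrets: 70, 40, 0, 205, 120 → max 205
III regrets: 0, 80, 60, 200, 40 → max 200
IV regrets: 110, 0, 235, 0, 25 → max 235
V regrets: 120, 215, 85, 250, 235 → max 250
VI regrets: 175, 260, 180, 30, 0 → max 260
Smallest max regret = 180 → I.

I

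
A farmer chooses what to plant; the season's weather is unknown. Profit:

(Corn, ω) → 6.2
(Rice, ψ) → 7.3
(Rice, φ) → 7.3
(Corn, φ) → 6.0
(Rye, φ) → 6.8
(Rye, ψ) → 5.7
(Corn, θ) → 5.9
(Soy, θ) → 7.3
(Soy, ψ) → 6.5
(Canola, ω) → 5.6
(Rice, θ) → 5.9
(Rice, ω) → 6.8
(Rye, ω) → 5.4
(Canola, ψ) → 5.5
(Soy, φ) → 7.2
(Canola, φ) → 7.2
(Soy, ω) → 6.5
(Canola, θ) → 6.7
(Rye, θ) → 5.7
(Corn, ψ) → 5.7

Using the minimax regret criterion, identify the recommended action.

Soy

Column bests: θ=7.3, φ=7.3, ψ=7.3, ω=6.8.
Corn regrets: 1.4, 1.3, 1.6, 0.6 → max 1.6
Soy regrets: 0.0, 0.1, 0.8, 0.3 → max 0.8
Rice regrets: 1.4, 0.0, 0.0, 0.0 → max 1.4
Canola regrets: 0.6, 0.1, 1.8, 1.2 → max 1.8
Rye regrets: 1.6, 0.5, 1.6, 1.4 → max 1.6
Smallest max regret = 0.8 → Soy.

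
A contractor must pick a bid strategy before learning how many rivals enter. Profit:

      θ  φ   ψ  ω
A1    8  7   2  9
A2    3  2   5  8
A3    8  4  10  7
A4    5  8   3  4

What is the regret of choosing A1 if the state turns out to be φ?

1

Best payoff under φ is 8.
Regret = 8 − 7 = 1.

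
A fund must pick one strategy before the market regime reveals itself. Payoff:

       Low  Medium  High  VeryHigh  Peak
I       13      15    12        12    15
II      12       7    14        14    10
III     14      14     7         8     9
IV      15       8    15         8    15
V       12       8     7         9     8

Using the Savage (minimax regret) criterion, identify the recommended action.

Column bests: Low=15, Medium=15, High=15, VeryHigh=14, Peak=15.
I regrets: 2, 0, 3, 2, 0 → max 3
II regrets: 3, 8, 1, 0, 5 → max 8
III regrets: 1, 1, 8, 6, 6 → max 8
IV regrets: 0, 7, 0, 6, 0 → max 7
V regrets: 3, 7, 8, 5, 7 → max 8
Smallest max regret = 3 → I.

I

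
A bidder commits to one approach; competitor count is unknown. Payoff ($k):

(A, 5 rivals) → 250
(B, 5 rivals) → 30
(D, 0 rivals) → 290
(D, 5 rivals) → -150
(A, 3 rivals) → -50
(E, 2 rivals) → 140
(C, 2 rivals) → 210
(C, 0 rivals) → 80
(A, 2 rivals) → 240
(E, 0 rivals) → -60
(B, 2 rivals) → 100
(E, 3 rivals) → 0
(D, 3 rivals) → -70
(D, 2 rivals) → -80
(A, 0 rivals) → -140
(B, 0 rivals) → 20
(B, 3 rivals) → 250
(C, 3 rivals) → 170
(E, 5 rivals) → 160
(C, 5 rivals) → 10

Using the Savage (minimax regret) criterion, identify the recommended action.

C

Column bests: 0 rivals=290, 2 rivals=240, 3 rivals=250, 5 rivals=250.
A regrets: 430, 0, 300, 0 → max 430
B regrets: 270, 140, 0, 220 → max 270
C regrets: 210, 30, 80, 240 → max 240
D regrets: 0, 320, 320, 400 → max 400
E regrets: 350, 100, 250, 90 → max 350
Smallest max regret = 240 → C.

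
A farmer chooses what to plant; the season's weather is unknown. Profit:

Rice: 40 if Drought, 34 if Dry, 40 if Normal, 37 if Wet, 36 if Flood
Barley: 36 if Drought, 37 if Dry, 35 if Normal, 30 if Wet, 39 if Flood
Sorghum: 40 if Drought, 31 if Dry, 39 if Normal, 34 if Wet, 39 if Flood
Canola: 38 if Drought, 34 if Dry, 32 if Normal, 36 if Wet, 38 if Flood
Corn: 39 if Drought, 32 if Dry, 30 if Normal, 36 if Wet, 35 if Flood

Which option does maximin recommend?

Rice

Row minima: Rice=34, Barley=30, Sorghum=31, Canola=32, Corn=30
Best worst-case = 34 → Rice.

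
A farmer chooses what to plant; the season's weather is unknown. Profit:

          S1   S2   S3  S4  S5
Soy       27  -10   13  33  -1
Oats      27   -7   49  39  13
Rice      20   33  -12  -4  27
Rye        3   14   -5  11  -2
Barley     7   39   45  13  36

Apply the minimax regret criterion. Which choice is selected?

Barley

Column bests: S1=27, S2=39, S3=49, S4=39, S5=36.
Soy regrets: 0, 49, 36, 6, 37 → max 49
Oats regrets: 0, 46, 0, 0, 23 → max 46
Rice regrets: 7, 6, 61, 43, 9 → max 61
Rye regrets: 24, 25, 54, 28, 38 → max 54
Barley regrets: 20, 0, 4, 26, 0 → max 26
Smallest max regret = 26 → Barley.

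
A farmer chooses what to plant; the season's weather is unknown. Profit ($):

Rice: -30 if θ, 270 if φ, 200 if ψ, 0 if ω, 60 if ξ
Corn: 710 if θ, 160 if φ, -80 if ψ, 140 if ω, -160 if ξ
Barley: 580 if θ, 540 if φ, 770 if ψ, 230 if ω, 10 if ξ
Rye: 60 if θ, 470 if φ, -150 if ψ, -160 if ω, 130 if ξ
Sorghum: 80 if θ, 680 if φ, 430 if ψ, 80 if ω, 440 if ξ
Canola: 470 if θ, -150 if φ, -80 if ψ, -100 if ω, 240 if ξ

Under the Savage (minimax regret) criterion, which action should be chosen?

Barley

Column bests: θ=710, φ=680, ψ=770, ω=230, ξ=440.
Rice regrets: 740, 410, 570, 230, 380 → max 740
Corn regrets: 0, 520, 850, 90, 600 → max 850
Barley regrets: 130, 140, 0, 0, 430 → max 430
Rye regrets: 650, 210, 920, 390, 310 → max 920
Sorghum regrets: 630, 0, 340, 150, 0 → max 630
Canola regrets: 240, 830, 850, 330, 200 → max 850
Smallest max regret = 430 → Barley.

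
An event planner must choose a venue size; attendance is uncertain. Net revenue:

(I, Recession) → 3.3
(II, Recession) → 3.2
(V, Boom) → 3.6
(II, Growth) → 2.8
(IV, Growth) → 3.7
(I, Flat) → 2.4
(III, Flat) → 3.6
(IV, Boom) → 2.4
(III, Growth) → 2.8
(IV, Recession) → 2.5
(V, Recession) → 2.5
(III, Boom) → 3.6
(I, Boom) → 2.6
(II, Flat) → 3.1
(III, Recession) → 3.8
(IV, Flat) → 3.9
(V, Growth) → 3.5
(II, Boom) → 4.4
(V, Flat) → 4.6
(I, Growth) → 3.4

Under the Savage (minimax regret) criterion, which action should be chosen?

III

Column bests: Recession=3.8, Flat=4.6, Growth=3.7, Boom=4.4.
I regrets: 0.5, 2.2, 0.3, 1.8 → max 2.2
II regrets: 0.6, 1.5, 0.9, 0.0 → max 1.5
III regrets: 0.0, 1.0, 0.9, 0.8 → max 1.0
IV regrets: 1.3, 0.7, 0.0, 2.0 → max 2.0
V regrets: 1.3, 0.0, 0.2, 0.8 → max 1.3
Smallest max regret = 1.0 → III.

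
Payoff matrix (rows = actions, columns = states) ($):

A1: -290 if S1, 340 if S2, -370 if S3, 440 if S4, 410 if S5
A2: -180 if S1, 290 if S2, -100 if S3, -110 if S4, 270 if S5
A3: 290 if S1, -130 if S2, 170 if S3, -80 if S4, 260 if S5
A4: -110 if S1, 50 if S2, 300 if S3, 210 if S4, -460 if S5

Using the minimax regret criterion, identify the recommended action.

Column bests: S1=290, S2=340, S3=300, S4=440, S5=410.
A1 regrets: 580, 0, 670, 0, 0 → max 670
A2 regrets: 470, 50, 400, 550, 140 → max 550
A3 regrets: 0, 470, 130, 520, 150 → max 520
A4 regrets: 400, 290, 0, 230, 870 → max 870
Smallest max regret = 520 → A3.

A3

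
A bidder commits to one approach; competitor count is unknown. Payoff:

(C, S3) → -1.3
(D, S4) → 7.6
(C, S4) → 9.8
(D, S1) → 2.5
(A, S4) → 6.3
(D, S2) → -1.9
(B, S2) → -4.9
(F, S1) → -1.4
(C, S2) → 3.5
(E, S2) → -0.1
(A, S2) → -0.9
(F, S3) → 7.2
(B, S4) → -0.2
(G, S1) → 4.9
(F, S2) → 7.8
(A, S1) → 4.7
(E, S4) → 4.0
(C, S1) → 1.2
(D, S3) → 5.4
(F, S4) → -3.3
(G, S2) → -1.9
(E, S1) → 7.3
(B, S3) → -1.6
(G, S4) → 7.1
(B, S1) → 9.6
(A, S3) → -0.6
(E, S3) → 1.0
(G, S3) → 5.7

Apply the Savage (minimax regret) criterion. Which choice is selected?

E

Column bests: S1=9.6, S2=7.8, S3=7.2, S4=9.8.
A regrets: 4.9, 8.7, 7.8, 3.5 → max 8.7
B regrets: 0.0, 12.7, 8.8, 10.0 → max 12.7
C regrets: 8.4, 4.3, 8.5, 0.0 → max 8.5
D regrets: 7.1, 9.7, 1.8, 2.2 → max 9.7
E regrets: 2.3, 7.9, 6.2, 5.8 → max 7.9
F regrets: 11.0, 0.0, 0.0, 13.1 → max 13.1
G regrets: 4.7, 9.7, 1.5, 2.7 → max 9.7
Smallest max regret = 7.9 → E.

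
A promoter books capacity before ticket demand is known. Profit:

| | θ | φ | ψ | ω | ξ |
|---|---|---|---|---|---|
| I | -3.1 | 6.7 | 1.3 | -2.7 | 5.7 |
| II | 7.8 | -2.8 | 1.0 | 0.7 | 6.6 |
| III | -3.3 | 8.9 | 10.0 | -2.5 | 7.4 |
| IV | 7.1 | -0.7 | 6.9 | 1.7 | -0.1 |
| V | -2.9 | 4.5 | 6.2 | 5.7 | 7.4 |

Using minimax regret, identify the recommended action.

IV

Column bests: θ=7.8, φ=8.9, ψ=10.0, ω=5.7, ξ=7.4.
I regrets: 10.9, 2.2, 8.7, 8.4, 1.7 → max 10.9
II regrets: 0.0, 11.7, 9.0, 5.0, 0.8 → max 11.7
III regrets: 11.1, 0.0, 0.0, 8.2, 0.0 → max 11.1
IV regrets: 0.7, 9.6, 3.1, 4.0, 7.5 → max 9.6
V regrets: 10.7, 4.4, 3.8, 0.0, 0.0 → max 10.7
Smallest max regret = 9.6 → IV.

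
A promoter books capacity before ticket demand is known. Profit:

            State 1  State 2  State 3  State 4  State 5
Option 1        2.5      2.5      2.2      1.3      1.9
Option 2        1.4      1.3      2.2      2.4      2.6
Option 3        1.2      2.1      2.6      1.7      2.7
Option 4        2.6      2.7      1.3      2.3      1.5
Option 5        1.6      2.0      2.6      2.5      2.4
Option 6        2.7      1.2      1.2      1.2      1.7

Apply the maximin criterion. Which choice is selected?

Option 5

Row minima: Option 1=1.3, Option 2=1.3, Option 3=1.2, Option 4=1.3, Option 5=1.6, Option 6=1.2
Best worst-case = 1.6 → Option 5.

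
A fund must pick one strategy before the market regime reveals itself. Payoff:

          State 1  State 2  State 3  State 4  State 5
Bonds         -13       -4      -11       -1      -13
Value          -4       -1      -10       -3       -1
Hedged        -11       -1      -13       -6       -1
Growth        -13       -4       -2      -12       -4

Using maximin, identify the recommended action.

Value

Row minima: Bonds=-13, Value=-10, Hedged=-13, Growth=-13
Best worst-case = -10 → Value.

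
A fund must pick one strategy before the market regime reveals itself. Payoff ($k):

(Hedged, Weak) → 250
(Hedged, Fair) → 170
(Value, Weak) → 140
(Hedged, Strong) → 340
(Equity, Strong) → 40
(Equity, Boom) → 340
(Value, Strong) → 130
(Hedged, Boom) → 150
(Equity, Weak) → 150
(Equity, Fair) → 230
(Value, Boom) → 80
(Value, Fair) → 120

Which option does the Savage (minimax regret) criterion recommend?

Hedged

Column bests: Weak=250, Fair=230, Strong=340, Boom=340.
Equity regrets: 100, 0, 300, 0 → max 300
Hedged regrets: 0, 60, 0, 190 → max 190
Value regrets: 110, 110, 210, 260 → max 260
Smallest max regret = 190 → Hedged.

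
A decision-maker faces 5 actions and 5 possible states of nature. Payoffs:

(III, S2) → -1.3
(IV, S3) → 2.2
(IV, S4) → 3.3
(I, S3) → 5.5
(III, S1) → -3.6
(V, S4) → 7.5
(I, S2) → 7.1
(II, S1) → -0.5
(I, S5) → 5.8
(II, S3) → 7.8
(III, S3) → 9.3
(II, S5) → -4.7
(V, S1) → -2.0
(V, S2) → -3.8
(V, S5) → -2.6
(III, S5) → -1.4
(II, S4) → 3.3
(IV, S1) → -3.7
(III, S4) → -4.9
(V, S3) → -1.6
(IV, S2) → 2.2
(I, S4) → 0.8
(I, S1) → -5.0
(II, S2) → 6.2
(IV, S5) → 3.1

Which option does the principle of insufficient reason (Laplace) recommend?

Row averages: I=2.84, II=2.42, III=-0.38, IV=1.42, V=-0.5
Highest average = 2.84 → I.

I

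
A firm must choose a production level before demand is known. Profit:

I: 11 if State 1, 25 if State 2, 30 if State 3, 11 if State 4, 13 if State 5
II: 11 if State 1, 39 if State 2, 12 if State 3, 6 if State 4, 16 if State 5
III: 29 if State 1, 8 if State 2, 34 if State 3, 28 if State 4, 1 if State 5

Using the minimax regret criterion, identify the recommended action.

I

Column bests: State 1=29, State 2=39, State 3=34, State 4=28, State 5=16.
I regrets: 18, 14, 4, 17, 3 → max 18
II regrets: 18, 0, 22, 22, 0 → max 22
III regrets: 0, 31, 0, 0, 15 → max 31
Smallest max regret = 18 → I.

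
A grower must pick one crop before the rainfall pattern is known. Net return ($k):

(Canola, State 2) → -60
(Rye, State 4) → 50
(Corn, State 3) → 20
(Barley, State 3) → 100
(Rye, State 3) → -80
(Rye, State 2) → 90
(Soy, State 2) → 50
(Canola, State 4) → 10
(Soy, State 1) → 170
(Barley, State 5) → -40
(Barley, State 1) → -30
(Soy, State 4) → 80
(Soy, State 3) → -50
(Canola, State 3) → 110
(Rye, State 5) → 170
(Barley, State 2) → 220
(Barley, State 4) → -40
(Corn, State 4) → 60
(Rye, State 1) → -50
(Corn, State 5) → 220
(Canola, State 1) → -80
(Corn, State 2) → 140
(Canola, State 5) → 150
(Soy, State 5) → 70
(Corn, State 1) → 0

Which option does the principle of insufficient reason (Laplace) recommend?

Row averages: Canola=26, Rye=36, Corn=88, Soy=64, Barley=42
Highest average = 88 → Corn.

Corn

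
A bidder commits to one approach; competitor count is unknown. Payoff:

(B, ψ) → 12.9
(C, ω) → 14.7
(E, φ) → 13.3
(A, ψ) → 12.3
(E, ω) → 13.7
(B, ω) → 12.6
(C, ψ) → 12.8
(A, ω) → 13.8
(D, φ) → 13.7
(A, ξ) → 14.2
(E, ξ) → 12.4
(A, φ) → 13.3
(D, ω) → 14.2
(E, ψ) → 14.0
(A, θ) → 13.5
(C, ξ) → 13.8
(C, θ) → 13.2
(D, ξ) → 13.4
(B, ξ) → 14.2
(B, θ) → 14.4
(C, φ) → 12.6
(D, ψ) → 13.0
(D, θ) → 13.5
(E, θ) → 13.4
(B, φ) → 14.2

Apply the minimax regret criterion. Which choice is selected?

D

Column bests: θ=14.4, φ=14.2, ψ=14.0, ω=14.7, ξ=14.2.
A regrets: 0.9, 0.9, 1.7, 0.9, 0.0 → max 1.7
B regrets: 0.0, 0.0, 1.1, 2.1, 0.0 → max 2.1
C regrets: 1.2, 1.6, 1.2, 0.0, 0.4 → max 1.6
D regrets: 0.9, 0.5, 1.0, 0.5, 0.8 → max 1.0
E regrets: 1.0, 0.9, 0.0, 1.0, 1.8 → max 1.8
Smallest max regret = 1.0 → D.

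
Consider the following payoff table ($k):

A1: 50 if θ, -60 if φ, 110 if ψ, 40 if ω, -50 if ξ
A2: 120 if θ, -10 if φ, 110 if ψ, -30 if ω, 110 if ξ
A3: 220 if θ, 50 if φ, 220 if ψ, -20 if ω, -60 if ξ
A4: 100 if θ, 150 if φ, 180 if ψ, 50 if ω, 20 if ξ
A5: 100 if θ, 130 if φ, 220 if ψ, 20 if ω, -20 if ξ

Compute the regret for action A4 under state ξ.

Best payoff under ξ is 110.
Regret = 110 − 20 = 90.

90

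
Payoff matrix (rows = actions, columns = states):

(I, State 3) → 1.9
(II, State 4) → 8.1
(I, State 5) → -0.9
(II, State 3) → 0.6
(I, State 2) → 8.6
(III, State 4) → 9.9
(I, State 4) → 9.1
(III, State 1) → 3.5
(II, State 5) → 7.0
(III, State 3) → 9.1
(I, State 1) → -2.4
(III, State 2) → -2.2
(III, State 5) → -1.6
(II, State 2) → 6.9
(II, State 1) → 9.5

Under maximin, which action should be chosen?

Row minima: I=-2.4, II=0.6, III=-2.2
Best worst-case = 0.6 → II.

II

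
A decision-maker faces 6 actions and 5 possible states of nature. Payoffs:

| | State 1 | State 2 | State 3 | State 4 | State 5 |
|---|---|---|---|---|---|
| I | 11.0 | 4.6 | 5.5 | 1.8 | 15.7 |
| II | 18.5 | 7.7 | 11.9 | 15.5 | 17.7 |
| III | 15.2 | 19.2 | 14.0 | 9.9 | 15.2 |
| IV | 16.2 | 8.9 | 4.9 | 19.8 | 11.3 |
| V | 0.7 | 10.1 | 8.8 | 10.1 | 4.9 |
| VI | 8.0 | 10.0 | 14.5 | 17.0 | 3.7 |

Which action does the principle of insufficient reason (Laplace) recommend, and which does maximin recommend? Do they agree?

Row averages: I=7.72, II=14.26, III=14.7, IV=12.22, V=6.92, VI=10.64
Highest average = 14.7 → III.
Row minima: I=1.8, II=7.7, III=9.9, IV=4.9, V=0.7, VI=3.7
Best worst-case = 9.9 → III.

laplace → III; maximin → III (agree)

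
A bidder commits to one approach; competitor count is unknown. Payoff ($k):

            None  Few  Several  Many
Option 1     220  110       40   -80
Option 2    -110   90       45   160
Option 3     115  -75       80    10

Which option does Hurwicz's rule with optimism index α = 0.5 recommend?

Option 1

Option 1: 0.5·220 + 0.5·(-80) = 70
Option 2: 0.5·160 + 0.5·(-110) = 25
Option 3: 0.5·115 + 0.5·(-75) = 20
Highest Hurwicz score = 70 → Option 1.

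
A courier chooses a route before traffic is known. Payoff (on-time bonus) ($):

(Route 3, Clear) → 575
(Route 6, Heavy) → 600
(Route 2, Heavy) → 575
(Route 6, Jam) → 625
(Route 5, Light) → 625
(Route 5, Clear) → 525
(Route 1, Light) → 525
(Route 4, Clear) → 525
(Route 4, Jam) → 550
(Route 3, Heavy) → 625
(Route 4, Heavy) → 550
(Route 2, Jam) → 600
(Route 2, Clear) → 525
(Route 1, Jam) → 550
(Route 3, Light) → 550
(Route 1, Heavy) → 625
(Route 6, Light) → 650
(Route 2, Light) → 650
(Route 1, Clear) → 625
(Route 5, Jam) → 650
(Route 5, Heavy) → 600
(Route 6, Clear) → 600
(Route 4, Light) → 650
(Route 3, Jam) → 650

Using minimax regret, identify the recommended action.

Column bests: Clear=625, Light=650, Heavy=625, Jam=650.
Route 1 regrets: 0, 125, 0, 100 → max 125
Route 2 regrets: 100, 0, 50, 50 → max 100
Route 3 regrets: 50, 100, 0, 0 → max 100
Route 4 regrets: 100, 0, 75, 100 → max 100
Route 5 regrets: 100, 25, 25, 0 → max 100
Route 6 regrets: 25, 0, 25, 25 → max 25
Smallest max regret = 25 → Route 6.

Route 6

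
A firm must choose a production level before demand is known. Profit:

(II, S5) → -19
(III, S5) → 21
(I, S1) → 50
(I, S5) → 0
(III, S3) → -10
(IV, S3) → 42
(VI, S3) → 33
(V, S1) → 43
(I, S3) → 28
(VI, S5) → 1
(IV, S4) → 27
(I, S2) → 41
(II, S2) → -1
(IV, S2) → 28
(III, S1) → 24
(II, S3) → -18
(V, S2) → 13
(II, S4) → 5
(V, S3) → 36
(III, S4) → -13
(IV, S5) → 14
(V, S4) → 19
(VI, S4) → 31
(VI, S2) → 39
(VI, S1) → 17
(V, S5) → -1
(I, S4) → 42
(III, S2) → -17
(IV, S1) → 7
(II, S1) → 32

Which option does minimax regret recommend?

I

Column bests: S1=50, S2=41, S3=42, S4=42, S5=21.
I regrets: 0, 0, 14, 0, 21 → max 21
II regrets: 18, 42, 60, 37, 40 → max 60
III regrets: 26, 58, 52, 55, 0 → max 58
IV regrets: 43, 13, 0, 15, 7 → max 43
V regrets: 7, 28, 6, 23, 22 → max 28
VI regrets: 33, 2, 9, 11, 20 → max 33
Smallest max regret = 21 → I.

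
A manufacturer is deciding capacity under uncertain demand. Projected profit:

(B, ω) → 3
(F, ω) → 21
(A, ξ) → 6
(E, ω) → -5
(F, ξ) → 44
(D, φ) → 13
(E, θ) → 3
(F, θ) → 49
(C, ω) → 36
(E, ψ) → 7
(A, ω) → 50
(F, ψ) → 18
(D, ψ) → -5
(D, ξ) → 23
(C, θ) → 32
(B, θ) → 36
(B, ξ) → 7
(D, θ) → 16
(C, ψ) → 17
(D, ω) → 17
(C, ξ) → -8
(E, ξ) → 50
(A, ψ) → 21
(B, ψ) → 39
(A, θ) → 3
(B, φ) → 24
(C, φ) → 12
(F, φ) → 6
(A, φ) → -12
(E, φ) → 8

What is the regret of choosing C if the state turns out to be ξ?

58

Best payoff under ξ is 50.
Regret = 50 − (-8) = 58.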